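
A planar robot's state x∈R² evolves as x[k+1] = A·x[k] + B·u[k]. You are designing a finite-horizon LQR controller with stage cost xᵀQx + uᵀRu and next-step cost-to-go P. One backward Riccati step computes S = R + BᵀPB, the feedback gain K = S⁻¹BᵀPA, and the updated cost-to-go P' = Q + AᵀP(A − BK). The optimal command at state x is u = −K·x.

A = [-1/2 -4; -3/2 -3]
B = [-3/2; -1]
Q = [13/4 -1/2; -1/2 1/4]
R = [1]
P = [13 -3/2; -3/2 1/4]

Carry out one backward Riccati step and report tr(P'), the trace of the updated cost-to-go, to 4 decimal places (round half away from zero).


10.3894

BᵀP = [-18.0000 2.0000]
S = R + BᵀPB = [1] + [25.0000] = [26.0000]
BᵀPA = [6.0000 66.0000]
K = S⁻¹·BᵀPA = [0.2308 2.5385]
A−BK = [-0.1538 -0.1923; -1.2692 -0.4615]
AᵀP(A−BK) = [0.1779 0.6442; 0.6442 6.7115]
P' = Q + AᵀP(A−BK) = [3.4279 0.1442; 0.1442 6.9615]
tr(P') = 10.3894


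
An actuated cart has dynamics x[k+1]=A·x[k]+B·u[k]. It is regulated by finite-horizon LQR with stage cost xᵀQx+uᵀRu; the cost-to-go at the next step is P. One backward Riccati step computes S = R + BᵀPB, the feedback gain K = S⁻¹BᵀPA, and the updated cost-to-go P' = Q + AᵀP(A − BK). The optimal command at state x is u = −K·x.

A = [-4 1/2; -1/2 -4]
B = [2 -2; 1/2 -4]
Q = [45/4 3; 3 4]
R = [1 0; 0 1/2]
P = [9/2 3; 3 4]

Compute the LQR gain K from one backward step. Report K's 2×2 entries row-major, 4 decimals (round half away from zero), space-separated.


BᵀP = [10.5000 8.0000; -21.0000 -22.0000]
S = R + BᵀPB = [1 0; 0 1/2] + [25.0000 -53.0000; -53.0000 130.0000] = [26.0000 -53.0000; -53.0000 130.5000]
BᵀPA = [-46.0000 -26.7500; 95.0000 77.5000]
K = S⁻¹·BᵀPA = [-1.6575 1.0559; 0.0548 1.0227]
A−BK = [-0.5753 0.4336; 0.5479 -0.4372]
AᵀP(A−BK) = [3.5479 -2.3356; -2.3356 2.1110]
P' = Q + AᵀP(A−BK) = [14.7979 0.6644; 0.6644 6.1110]
tr(P') = 20.9090

-1.6575 1.0559 0.0548 1.0227


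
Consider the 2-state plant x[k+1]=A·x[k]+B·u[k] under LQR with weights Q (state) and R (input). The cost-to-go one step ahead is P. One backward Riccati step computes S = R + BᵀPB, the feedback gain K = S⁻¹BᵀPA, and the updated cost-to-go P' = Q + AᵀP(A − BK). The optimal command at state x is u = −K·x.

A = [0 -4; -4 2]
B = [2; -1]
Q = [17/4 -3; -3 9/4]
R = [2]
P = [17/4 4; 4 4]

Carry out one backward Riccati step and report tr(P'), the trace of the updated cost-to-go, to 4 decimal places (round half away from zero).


39.6429

BᵀP = [4.5000 4.0000]
S = R + BᵀPB = [2] + [5.0000] = [7.0000]
BᵀPA = [-16.0000 -10.0000]
K = S⁻¹·BᵀPA = [-2.2857 -1.4286]
A−BK = [4.5714 -1.1429; -6.2857 0.5714]
AᵀP(A−BK) = [27.4286 9.1429; 9.1429 5.7143]
P' = Q + AᵀP(A−BK) = [31.6786 6.1429; 6.1429 7.9643]
tr(P') = 39.6429


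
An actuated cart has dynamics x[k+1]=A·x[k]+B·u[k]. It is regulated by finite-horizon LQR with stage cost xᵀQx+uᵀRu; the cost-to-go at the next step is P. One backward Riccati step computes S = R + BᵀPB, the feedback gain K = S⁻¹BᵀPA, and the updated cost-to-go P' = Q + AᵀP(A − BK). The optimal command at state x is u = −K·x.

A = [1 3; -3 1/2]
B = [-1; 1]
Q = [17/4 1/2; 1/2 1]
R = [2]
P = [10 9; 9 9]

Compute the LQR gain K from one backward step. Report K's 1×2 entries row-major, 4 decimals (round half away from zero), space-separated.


-0.3333 -1.0000

BᵀP = [-1.0000 0.0000]
S = R + BᵀPB = [2] + [1.0000] = [3.0000]
BᵀPA = [-1.0000 -3.0000]
K = S⁻¹·BᵀPA = [-0.3333 -1.0000]
A−BK = [0.6667 2.0000; -2.6667 1.5000]
AᵀP(A−BK) = [36.6667 -61.0000; -61.0000 116.2500]
P' = Q + AᵀP(A−BK) = [40.9167 -60.5000; -60.5000 117.2500]
tr(P') = 158.1667


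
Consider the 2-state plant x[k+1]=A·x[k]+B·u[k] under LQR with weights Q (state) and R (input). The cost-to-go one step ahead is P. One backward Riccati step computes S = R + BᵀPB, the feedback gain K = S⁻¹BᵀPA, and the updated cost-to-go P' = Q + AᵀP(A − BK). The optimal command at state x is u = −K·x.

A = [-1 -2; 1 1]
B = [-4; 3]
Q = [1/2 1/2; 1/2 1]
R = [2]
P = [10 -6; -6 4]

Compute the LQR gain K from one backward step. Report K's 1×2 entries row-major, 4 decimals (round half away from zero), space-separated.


BᵀP = [-58.0000 36.0000]
S = R + BᵀPB = [2] + [340.0000] = [342.0000]
BᵀPA = [94.0000 152.0000]
K = S⁻¹·BᵀPA = [0.2749 0.4444]
A−BK = [0.0994 -0.2222; 0.1754 -0.3333]
AᵀP(A−BK) = [0.1637 0.2222; 0.2222 0.4444]
P' = Q + AᵀP(A−BK) = [0.6637 0.7222; 0.7222 1.4444]
tr(P') = 2.1082

0.2749 0.4444


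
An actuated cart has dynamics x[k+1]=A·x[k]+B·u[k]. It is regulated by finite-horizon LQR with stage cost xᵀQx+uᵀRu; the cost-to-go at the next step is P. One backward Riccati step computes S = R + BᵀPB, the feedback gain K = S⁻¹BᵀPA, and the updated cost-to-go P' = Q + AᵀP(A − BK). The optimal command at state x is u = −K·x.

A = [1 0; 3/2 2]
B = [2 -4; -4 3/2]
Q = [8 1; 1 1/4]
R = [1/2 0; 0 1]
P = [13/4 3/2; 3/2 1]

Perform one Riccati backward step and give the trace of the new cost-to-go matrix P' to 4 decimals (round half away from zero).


8.9359

BᵀP = [0.5000 -1.0000; -10.7500 -4.5000]
S = R + BᵀPB = [1/2 0; 0 1] + [5.0000 -3.5000; -3.5000 36.2500] = [5.5000 -3.5000; -3.5000 37.2500]
BᵀPA = [-1.0000 -2.0000; -17.5000 -9.0000]
K = S⁻¹·BᵀPA = [-0.5114 -0.5503; -0.5178 -0.2933]
A−BK = [-0.0487 -0.0727; 0.2313 0.2388]
AᵀP(A−BK) = [0.4263 0.3167; 0.3167 0.2596]
P' = Q + AᵀP(A−BK) = [8.4263 1.3167; 1.3167 0.5096]
tr(P') = 8.9359


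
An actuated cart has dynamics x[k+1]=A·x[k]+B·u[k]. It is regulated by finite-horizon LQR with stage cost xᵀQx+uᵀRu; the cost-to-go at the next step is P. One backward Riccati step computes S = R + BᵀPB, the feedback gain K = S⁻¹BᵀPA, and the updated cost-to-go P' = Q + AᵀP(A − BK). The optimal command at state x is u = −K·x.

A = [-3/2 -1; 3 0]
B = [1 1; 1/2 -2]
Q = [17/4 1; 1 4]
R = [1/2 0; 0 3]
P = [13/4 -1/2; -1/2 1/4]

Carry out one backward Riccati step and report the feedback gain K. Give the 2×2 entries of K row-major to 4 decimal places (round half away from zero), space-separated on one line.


BᵀP = [3.0000 -0.3750; 4.2500 -1.0000]
S = R + BᵀPB = [1/2 0; 0 3] + [2.8125 3.7500; 3.7500 6.2500] = [3.3125 3.7500; 3.7500 9.2500]
BᵀPA = [-5.6250 -3.0000; -9.3750 -4.2500]
K = S⁻¹·BᵀPA = [-1.0179 -0.7125; -0.6008 -0.1706]
A−BK = [0.1188 -0.1169; 2.3073 0.0151]
AᵀP(A−BK) = [2.7038 0.7677; 0.7677 0.3874]
P' = Q + AᵀP(A−BK) = [6.9538 1.7677; 1.7677 4.3874]
tr(P') = 11.3412

-1.0179 -0.7125 -0.6008 -0.1706


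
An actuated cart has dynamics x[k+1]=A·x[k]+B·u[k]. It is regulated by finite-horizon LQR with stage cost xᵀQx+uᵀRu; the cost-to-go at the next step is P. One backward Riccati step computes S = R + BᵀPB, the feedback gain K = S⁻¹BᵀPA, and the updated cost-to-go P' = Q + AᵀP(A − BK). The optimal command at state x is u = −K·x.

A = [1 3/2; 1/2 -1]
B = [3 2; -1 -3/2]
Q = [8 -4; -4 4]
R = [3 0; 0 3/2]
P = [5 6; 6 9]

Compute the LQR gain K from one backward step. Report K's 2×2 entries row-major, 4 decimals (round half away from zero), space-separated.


BᵀP = [9.0000 9.0000; 1.0000 -1.5000]
S = R + BᵀPB = [3 0; 0 3/2] + [18.0000 4.5000; 4.5000 4.2500] = [21.0000 4.5000; 4.5000 5.7500]
BᵀPA = [13.5000 4.5000; 0.2500 3.0000]
K = S⁻¹·BᵀPA = [0.7612 0.1231; -0.5522 0.4254]
A−BK = [-0.1791 0.2799; 0.4328 -0.2388]
AᵀP(A−BK) = [3.1119 -0.2687; -0.2687 0.4198]
P' = Q + AᵀP(A−BK) = [11.1119 -4.2687; -4.2687 4.4198]
tr(P') = 15.5317

0.7612 0.1231 -0.5522 0.4254


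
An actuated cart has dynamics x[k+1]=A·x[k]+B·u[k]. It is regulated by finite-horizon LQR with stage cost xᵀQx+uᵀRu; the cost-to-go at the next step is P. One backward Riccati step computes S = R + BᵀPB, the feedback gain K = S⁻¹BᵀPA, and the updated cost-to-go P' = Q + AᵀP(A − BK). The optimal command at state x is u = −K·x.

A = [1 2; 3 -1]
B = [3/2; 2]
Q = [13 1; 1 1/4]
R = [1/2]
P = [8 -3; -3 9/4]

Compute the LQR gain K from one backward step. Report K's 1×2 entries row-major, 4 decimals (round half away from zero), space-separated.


0.6316 1.2632

BᵀP = [6.0000 0.0000]
S = R + BᵀPB = [1/2] + [9.0000] = [9.5000]
BᵀPA = [6.0000 12.0000]
K = S⁻¹·BᵀPA = [0.6316 1.2632]
A−BK = [0.0526 0.1053; 1.7368 -3.5263]
AᵀP(A−BK) = [6.4605 -13.3289; -13.3289 31.0921]
P' = Q + AᵀP(A−BK) = [19.4605 -12.3289; -12.3289 31.3421]
tr(P') = 50.8026


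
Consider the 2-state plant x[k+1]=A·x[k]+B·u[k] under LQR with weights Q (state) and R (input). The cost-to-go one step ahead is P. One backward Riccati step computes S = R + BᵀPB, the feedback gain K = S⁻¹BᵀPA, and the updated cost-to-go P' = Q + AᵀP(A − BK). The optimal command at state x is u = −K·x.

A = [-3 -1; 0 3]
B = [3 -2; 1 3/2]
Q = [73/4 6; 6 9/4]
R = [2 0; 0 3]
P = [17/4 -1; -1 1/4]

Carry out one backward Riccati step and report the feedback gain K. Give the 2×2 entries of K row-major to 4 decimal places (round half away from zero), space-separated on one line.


BᵀP = [11.7500 -2.7500; -10.0000 2.3750]
S = R + BᵀPB = [2 0; 0 3] + [32.5000 -27.6250; -27.6250 23.5625] = [34.5000 -27.6250; -27.6250 26.5625]
BᵀPA = [-35.2500 -20.0000; 30.0000 17.1250]
K = S⁻¹·BᵀPA = [-0.7019 -0.3795; 0.3994 0.2500]
A−BK = [-0.0954 0.6386; 0.1028 3.0046]
AᵀP(A−BK) = [1.5249 0.8716; 0.8716 0.6282]
P' = Q + AᵀP(A−BK) = [19.7749 6.8716; 6.8716 2.8782]
tr(P') = 22.6531

-0.7019 -0.3795 0.3994 0.2500


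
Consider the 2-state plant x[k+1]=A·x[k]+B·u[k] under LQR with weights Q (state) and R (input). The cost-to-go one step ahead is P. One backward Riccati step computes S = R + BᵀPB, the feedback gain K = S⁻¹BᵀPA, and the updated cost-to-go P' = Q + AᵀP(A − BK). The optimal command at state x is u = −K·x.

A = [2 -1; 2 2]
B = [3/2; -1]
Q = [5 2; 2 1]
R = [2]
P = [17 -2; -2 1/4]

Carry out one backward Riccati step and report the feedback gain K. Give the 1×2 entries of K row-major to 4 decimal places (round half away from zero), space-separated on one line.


1.0430 -0.7312

BᵀP = [27.5000 -3.2500]
S = R + BᵀPB = [2] + [44.5000] = [46.5000]
BᵀPA = [48.5000 -34.0000]
K = S⁻¹·BᵀPA = [1.0430 -0.7312]
A−BK = [0.4355 0.0968; 3.0430 1.2688]
AᵀP(A−BK) = [2.4140 -1.5376; -1.5376 1.1398]
P' = Q + AᵀP(A−BK) = [7.4140 0.4624; 0.4624 2.1398]
tr(P') = 9.5538


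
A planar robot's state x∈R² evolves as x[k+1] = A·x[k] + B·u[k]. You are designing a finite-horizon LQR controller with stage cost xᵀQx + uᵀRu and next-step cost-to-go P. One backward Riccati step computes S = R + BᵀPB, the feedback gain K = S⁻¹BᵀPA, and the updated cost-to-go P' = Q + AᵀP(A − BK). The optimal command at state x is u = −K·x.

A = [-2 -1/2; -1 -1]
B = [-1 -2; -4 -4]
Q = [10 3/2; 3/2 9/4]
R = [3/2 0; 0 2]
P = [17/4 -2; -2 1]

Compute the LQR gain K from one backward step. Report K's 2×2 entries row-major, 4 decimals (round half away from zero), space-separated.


-1.0000 0.0147 0.5000 0.0809

BᵀP = [3.7500 -2.0000; -0.5000 0.0000]
S = R + BᵀPB = [3/2 0; 0 2] + [4.2500 0.5000; 0.5000 1.0000] = [5.7500 0.5000; 0.5000 3.0000]
BᵀPA = [-5.5000 0.1250; 1.0000 0.2500]
K = S⁻¹·BᵀPA = [-1.0000 0.0147; 0.5000 0.0809]
A−BK = [-2.0000 -0.3235; -3.0000 -0.6176]
AᵀP(A−BK) = [4.0000 0.2500; 0.2500 0.0404]
P' = Q + AᵀP(A−BK) = [14.0000 1.7500; 1.7500 2.2904]
tr(P') = 16.2904


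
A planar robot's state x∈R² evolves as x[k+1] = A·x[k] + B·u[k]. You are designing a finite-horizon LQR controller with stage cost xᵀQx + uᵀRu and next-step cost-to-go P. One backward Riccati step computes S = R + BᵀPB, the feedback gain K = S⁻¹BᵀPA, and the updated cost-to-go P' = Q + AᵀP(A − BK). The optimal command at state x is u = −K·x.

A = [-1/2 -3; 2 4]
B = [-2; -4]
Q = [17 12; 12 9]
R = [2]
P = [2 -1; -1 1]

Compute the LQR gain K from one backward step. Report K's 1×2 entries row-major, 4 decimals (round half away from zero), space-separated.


-0.4000 -0.8000

BᵀP = [0.0000 -2.0000]
S = R + BᵀPB = [2] + [8.0000] = [10.0000]
BᵀPA = [-4.0000 -8.0000]
K = S⁻¹·BᵀPA = [-0.4000 -0.8000]
A−BK = [-1.3000 -4.6000; 0.4000 0.8000]
AᵀP(A−BK) = [4.9000 15.8000; 15.8000 51.6000]
P' = Q + AᵀP(A−BK) = [21.9000 27.8000; 27.8000 60.6000]
tr(P') = 82.5000


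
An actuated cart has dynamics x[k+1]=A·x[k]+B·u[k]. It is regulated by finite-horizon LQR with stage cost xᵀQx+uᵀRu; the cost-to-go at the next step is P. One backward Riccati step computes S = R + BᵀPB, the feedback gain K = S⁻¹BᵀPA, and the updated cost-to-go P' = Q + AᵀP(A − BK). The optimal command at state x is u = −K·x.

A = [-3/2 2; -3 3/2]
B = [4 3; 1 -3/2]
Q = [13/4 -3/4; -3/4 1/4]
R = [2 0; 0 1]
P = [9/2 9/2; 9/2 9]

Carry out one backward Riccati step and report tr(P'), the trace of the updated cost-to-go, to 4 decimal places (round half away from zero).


BᵀP = [22.5000 27.0000; 6.7500 0.0000]
S = R + BᵀPB = [2 0; 0 1] + [117.0000 27.0000; 27.0000 20.2500] = [119.0000 27.0000; 27.0000 21.2500]
BᵀPA = [-114.7500 85.5000; -10.1250 13.5000]
K = S⁻¹·BᵀPA = [-1.2030 0.8070; 1.0520 -0.3901]
A−BK = [0.1559 -0.0578; -0.2190 0.1079]
AᵀP(A−BK) = [4.2348 -2.4725; -2.4725 1.5183]
P' = Q + AᵀP(A−BK) = [7.4848 -3.2225; -3.2225 1.7683]
tr(P') = 9.2531

9.2531


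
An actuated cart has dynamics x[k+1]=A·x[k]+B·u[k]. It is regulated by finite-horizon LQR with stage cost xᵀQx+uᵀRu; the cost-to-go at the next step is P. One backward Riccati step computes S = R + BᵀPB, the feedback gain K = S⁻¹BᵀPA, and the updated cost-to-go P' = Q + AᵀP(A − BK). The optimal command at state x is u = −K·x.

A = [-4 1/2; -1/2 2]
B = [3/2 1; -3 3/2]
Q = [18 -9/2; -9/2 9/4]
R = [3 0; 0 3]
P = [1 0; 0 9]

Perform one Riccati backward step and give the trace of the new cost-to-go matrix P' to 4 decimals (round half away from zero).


BᵀP = [1.5000 -27.0000; 1.0000 13.5000]
S = R + BᵀPB = [3 0; 0 3] + [83.2500 -39.0000; -39.0000 21.2500] = [86.2500 -39.0000; -39.0000 24.2500]
BᵀPA = [7.5000 -53.2500; -10.7500 27.5000]
K = S⁻¹·BᵀPA = [-0.4160 -0.3835; -1.1124 0.5173]
A−BK = [-2.2636 0.5580; -0.0795 0.0736]
AᵀP(A−BK) = [9.4121 -2.5633; -2.5633 1.6040]
P' = Q + AᵀP(A−BK) = [27.4121 -7.0633; -7.0633 3.8540]
tr(P') = 31.2661

31.2661


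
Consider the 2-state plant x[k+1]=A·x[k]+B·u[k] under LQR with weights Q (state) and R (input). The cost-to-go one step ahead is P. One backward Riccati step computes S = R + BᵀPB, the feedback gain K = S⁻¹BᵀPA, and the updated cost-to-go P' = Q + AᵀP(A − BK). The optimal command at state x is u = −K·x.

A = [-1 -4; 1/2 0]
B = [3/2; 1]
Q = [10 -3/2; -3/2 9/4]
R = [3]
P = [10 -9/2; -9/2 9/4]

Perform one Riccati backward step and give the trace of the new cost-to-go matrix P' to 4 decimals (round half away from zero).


52.1151

BᵀP = [10.5000 -4.5000]
S = R + BᵀPB = [3] + [11.2500] = [14.2500]
BᵀPA = [-12.7500 -42.0000]
K = S⁻¹·BᵀPA = [-0.8947 -2.9474]
A−BK = [0.3421 0.4211; 1.3947 2.9474]
AᵀP(A−BK) = [3.6546 11.4211; 11.4211 36.2105]
P' = Q + AᵀP(A−BK) = [13.6546 9.9211; 9.9211 38.4605]
tr(P') = 52.1151


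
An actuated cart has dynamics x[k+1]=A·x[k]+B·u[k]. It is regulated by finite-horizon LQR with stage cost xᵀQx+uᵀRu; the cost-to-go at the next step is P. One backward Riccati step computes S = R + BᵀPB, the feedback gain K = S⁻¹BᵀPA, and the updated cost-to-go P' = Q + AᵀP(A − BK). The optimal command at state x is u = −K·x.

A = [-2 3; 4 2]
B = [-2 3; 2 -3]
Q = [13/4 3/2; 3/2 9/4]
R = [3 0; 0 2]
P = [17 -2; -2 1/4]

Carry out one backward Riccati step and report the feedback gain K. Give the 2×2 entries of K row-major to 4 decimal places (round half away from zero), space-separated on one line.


0.2508 -0.2801 -0.5642 0.6302

BᵀP = [-38.0000 4.5000; 57.0000 -6.7500]
S = R + BᵀPB = [3 0; 0 2] + [85.0000 -127.5000; -127.5000 191.2500] = [88.0000 -127.5000; -127.5000 193.2500]
BᵀPA = [94.0000 -105.0000; -141.0000 157.5000]
K = S⁻¹·BᵀPA = [0.2508 -0.2801; -0.5642 0.6302]
A−BK = [0.1941 0.5492; 1.8059 4.4508]
AᵀP(A−BK) = [0.8790 -0.8116; -0.8116 1.3321]
P' = Q + AᵀP(A−BK) = [4.1290 0.6884; 0.6884 3.5821]
tr(P') = 7.7111


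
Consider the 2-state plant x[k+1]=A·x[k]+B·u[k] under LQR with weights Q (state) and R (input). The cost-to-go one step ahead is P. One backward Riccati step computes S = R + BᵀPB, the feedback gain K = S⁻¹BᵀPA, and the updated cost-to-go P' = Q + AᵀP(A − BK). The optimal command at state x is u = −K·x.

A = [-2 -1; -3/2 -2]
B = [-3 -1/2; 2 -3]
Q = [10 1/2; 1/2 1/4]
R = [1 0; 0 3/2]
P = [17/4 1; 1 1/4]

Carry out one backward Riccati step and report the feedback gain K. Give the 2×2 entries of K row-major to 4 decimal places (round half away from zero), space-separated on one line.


0.7491 0.4528 0.3174 0.2298

BᵀP = [-10.7500 -2.5000; -5.1250 -1.2500]
S = R + BᵀPB = [1 0; 0 3/2] + [27.2500 12.8750; 12.8750 6.3125] = [28.2500 12.8750; 12.8750 7.8125]
BᵀPA = [25.2500 15.7500; 12.1250 7.6250]
K = S⁻¹·BᵀPA = [0.7491 0.4528; 0.3174 0.2298]
A−BK = [0.4061 0.4733; -2.0461 -2.2162]
AᵀP(A−BK) = [0.7980 0.5307; 0.5307 0.3663]
P' = Q + AᵀP(A−BK) = [10.7980 1.0307; 1.0307 0.6163]
tr(P') = 11.4143


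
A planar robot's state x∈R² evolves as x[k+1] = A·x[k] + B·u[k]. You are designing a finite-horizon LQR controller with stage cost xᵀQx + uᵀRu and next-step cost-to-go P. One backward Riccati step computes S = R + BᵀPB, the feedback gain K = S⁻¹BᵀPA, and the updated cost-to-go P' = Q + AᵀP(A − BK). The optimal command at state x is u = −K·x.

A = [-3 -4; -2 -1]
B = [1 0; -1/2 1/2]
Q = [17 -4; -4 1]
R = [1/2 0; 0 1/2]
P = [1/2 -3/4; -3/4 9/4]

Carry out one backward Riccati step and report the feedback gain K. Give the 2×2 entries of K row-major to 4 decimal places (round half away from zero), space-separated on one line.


0.0891 -0.8713 -0.9802 -0.4158

BᵀP = [0.8750 -1.8750; -0.3750 1.1250]
S = R + BᵀPB = [1/2 0; 0 1/2] + [1.8125 -0.9375; -0.9375 0.5625] = [2.3125 -0.9375; -0.9375 1.0625]
BᵀPA = [1.1250 -1.6250; -1.1250 0.3750]
K = S⁻¹·BᵀPA = [0.0891 -0.8713; -0.9802 -0.4158]
A−BK = [-3.0891 -3.1287; -1.4653 -1.2277]
AᵀP(A−BK) = [3.2970 2.7624; 2.7624 2.9901]
P' = Q + AᵀP(A−BK) = [20.2970 -1.2376; -1.2376 3.9901]
tr(P') = 24.2871


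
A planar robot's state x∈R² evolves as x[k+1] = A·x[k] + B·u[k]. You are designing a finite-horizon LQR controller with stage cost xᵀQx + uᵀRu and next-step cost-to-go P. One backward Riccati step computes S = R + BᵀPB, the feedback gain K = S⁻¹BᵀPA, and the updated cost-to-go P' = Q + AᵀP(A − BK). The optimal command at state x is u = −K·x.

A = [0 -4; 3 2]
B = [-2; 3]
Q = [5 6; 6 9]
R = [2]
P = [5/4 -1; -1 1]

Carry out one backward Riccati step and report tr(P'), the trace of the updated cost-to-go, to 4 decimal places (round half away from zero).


18.3929

BᵀP = [-5.5000 5.0000]
S = R + BᵀPB = [2] + [26.0000] = [28.0000]
BᵀPA = [15.0000 32.0000]
K = S⁻¹·BᵀPA = [0.5357 1.1429]
A−BK = [1.0714 -1.7143; 1.3929 -1.4286]
AᵀP(A−BK) = [0.9643 0.8571; 0.8571 3.4286]
P' = Q + AᵀP(A−BK) = [5.9643 6.8571; 6.8571 12.4286]
tr(P') = 18.3929


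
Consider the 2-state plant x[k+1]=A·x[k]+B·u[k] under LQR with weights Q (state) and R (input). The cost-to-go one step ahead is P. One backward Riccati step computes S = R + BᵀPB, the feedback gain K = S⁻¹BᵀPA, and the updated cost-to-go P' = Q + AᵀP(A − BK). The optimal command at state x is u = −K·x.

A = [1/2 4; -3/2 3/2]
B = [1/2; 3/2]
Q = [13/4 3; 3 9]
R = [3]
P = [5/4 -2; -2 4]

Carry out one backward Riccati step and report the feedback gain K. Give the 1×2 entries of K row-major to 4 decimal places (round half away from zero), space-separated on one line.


BᵀP = [-2.3750 5.0000]
S = R + BᵀPB = [3] + [6.3125] = [9.3125]
BᵀPA = [-8.6875 -2.0000]
K = S⁻¹·BᵀPA = [-0.9329 -0.2148]
A−BK = [0.9664 4.1074; -0.1007 1.8221]
AᵀP(A−BK) = [4.2081 2.1342; 2.1342 4.5705]
P' = Q + AᵀP(A−BK) = [7.4581 5.1342; 5.1342 13.5705]
tr(P') = 21.0285

-0.9329 -0.2148


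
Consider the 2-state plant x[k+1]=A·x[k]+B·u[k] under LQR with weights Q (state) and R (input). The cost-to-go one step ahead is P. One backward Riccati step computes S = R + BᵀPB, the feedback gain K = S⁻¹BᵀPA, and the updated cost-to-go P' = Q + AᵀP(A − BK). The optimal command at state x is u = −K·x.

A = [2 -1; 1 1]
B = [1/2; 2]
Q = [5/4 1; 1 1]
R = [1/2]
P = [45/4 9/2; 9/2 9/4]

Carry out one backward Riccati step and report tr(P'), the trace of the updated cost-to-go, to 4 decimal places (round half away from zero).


8.2808

BᵀP = [14.6250 6.7500]
S = R + BᵀPB = [1/2] + [20.8125] = [21.3125]
BᵀPA = [36.0000 -7.8750]
K = S⁻¹·BᵀPA = [1.6891 -0.3695]
A−BK = [1.1554 -0.8152; -2.3783 1.7390]
AᵀP(A−BK) = [4.4406 -2.4479; -2.4479 1.5902]
P' = Q + AᵀP(A−BK) = [5.6906 -1.4479; -1.4479 2.5902]
tr(P') = 8.2808


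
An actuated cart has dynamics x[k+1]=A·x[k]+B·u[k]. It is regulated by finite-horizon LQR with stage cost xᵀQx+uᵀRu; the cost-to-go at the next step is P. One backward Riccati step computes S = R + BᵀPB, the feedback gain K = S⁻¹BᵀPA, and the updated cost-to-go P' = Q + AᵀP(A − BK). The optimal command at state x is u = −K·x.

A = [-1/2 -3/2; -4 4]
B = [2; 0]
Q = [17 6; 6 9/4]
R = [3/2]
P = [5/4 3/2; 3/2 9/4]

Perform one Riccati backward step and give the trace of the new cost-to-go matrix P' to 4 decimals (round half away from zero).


BᵀP = [2.5000 3.0000]
S = R + BᵀPB = [3/2] + [5.0000] = [6.5000]
BᵀPA = [-13.2500 8.2500]
K = S⁻¹·BᵀPA = [-2.0385 1.2692]
A−BK = [3.5769 -4.0385; -4.0000 4.0000]
AᵀP(A−BK) = [15.3029 -12.2452; -12.2452 10.3413]
P' = Q + AᵀP(A−BK) = [32.3029 -6.2452; -6.2452 12.5913]
tr(P') = 44.8942

44.8942


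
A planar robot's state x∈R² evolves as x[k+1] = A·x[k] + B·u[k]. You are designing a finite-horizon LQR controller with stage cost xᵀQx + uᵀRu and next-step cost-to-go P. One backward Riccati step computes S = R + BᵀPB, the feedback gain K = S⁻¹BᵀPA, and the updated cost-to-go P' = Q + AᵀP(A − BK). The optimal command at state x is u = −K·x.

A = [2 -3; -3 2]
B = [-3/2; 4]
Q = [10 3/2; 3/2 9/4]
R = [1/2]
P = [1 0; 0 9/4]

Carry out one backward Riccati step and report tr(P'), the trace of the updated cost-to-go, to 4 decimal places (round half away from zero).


18.2097

BᵀP = [-1.5000 9.0000]
S = R + BᵀPB = [1/2] + [38.2500] = [38.7500]
BᵀPA = [-30.0000 22.5000]
K = S⁻¹·BᵀPA = [-0.7742 0.5806]
A−BK = [0.8387 -2.1290; 0.0968 -0.3226]
AᵀP(A−BK) = [1.0242 -2.0806; -2.0806 4.9355]
P' = Q + AᵀP(A−BK) = [11.0242 -0.5806; -0.5806 7.1855]
tr(P') = 18.2097


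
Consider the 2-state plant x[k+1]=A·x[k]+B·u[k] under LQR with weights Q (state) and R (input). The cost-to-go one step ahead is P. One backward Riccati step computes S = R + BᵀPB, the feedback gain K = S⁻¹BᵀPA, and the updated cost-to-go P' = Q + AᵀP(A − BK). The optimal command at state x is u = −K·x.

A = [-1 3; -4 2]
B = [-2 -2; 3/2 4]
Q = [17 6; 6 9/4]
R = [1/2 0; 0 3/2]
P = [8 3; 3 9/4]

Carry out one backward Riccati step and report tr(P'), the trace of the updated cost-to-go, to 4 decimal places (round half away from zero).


34.8831

BᵀP = [-11.5000 -2.6250; -4.0000 3.0000]
S = R + BᵀPB = [1/2 0; 0 3/2] + [19.0625 12.5000; 12.5000 20.0000] = [19.5625 12.5000; 12.5000 21.5000]
BᵀPA = [22.0000 -39.7500; -8.0000 -6.0000]
K = S⁻¹·BᵀPA = [2.1676 -2.9493; -1.6323 1.4356]
A−BK = [0.0706 -0.0273; -0.7221 0.6814]
AᵀP(A−BK) = [7.2533 -7.6307; -7.6307 8.3797]
P' = Q + AᵀP(A−BK) = [24.2533 -1.6307; -1.6307 10.6297]
tr(P') = 34.8831


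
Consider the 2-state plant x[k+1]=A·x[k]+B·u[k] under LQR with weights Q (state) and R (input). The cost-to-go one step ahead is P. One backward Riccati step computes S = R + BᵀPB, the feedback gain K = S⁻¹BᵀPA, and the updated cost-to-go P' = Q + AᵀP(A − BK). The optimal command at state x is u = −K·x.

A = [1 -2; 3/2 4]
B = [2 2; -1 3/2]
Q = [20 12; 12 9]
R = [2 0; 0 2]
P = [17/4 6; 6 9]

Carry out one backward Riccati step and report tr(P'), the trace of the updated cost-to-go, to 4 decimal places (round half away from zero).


34.7823

BᵀP = [2.5000 3.0000; 17.5000 25.5000]
S = R + BᵀPB = [2 0; 0 2] + [2.0000 9.5000; 9.5000 73.2500] = [4.0000 9.5000; 9.5000 75.2500]
BᵀPA = [7.0000 7.0000; 55.7500 67.0000]
K = S⁻¹·BᵀPA = [-0.0136 -0.5208; 0.7426 0.9561]
A−BK = [-0.4579 -2.8707; 0.3725 2.0451]
AᵀP(A−BK) = [1.1963 1.8422; 1.8422 4.5860]
P' = Q + AᵀP(A−BK) = [21.1963 13.8422; 13.8422 13.5860]
tr(P') = 34.7823


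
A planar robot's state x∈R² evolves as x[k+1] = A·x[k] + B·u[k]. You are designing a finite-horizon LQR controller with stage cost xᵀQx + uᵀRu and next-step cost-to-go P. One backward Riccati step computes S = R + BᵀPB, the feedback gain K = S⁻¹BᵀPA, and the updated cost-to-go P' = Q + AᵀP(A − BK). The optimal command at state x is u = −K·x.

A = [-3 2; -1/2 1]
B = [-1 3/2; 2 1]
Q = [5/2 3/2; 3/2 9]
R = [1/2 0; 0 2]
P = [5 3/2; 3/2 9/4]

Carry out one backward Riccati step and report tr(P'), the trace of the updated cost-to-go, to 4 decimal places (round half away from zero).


19.2219

BᵀP = [-2.0000 3.0000; 9.0000 4.5000]
S = R + BᵀPB = [1/2 0; 0 2] + [8.0000 0.0000; 0.0000 18.0000] = [8.5000 0.0000; 0.0000 20.0000]
BᵀPA = [4.5000 -1.0000; -29.2500 22.5000]
K = S⁻¹·BᵀPA = [0.5294 -0.1176; -1.4625 1.1250]
A−BK = [-0.2768 0.1949; -0.0963 0.1103]
AᵀP(A−BK) = [4.9020 -3.6893; -3.6893 2.8199]
P' = Q + AᵀP(A−BK) = [7.4020 -2.1893; -2.1893 11.8199]
tr(P') = 19.2219


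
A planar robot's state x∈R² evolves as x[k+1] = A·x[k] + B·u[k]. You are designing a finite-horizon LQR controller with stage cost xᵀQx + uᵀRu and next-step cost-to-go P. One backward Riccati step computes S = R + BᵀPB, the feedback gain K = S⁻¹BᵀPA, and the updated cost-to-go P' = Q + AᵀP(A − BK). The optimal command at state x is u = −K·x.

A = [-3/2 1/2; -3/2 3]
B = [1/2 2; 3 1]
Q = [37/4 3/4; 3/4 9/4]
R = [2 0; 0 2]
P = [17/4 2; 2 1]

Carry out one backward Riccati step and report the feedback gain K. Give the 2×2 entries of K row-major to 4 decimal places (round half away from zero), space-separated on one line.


BᵀP = [8.1250 4.0000; 10.5000 5.0000]
S = R + BᵀPB = [2 0; 0 2] + [16.0625 20.2500; 20.2500 26.0000] = [18.0625 20.2500; 20.2500 28.0000]
BᵀPA = [-18.1875 16.0625; -23.2500 20.2500]
K = S⁻¹·BᵀPA = [-0.4017 0.4148; -0.5398 0.4233]
A−BK = [-0.2195 -0.5539; 0.2449 1.3325]
AᵀP(A−BK) = [0.9553 -0.8034; -0.8034 0.8295]
P' = Q + AᵀP(A−BK) = [10.2053 -0.0534; -0.0534 3.0795]
tr(P') = 13.2848

-0.4017 0.4148 -0.5398 0.4233


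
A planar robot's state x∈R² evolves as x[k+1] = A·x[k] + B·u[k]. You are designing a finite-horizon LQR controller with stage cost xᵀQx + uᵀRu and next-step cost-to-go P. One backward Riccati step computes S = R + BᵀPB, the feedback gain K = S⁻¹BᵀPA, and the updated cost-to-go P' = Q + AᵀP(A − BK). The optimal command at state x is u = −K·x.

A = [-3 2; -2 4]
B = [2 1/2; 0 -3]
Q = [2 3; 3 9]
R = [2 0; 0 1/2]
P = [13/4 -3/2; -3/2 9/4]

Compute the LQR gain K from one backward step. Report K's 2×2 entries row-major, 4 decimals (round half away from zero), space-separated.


BᵀP = [6.5000 -3.0000; 6.1250 -7.5000]
S = R + BᵀPB = [2 0; 0 1/2] + [13.0000 12.2500; 12.2500 25.5625] = [15.0000 12.2500; 12.2500 26.0625]
BᵀPA = [-13.5000 1.0000; -3.3750 -17.7500]
K = S⁻¹·BᵀPA = [-1.2891 1.0109; 0.4764 -1.1562]
A−BK = [-0.6601 0.5563; -0.5708 0.5314]
AᵀP(A−BK) = [4.4556 -3.7551; -3.7551 3.4665]
P' = Q + AᵀP(A−BK) = [6.4556 -0.7551; -0.7551 12.4665]
tr(P') = 18.9222

-1.2891 1.0109 0.4764 -1.1562


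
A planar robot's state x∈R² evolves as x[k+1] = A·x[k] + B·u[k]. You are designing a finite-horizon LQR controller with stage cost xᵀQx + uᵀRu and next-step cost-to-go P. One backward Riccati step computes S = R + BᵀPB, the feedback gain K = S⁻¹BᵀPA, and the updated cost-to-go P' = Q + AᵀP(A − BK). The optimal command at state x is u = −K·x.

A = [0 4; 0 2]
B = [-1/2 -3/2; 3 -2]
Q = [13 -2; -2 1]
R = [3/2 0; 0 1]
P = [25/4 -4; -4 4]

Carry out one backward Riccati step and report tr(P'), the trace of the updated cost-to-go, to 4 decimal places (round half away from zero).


19.8257

BᵀP = [-15.1250 14.0000; -1.3750 -2.0000]
S = R + BᵀPB = [3/2 0; 0 1] + [49.5625 -5.3125; -5.3125 6.0625] = [51.0625 -5.3125; -5.3125 7.0625]
BᵀPA = [0.0000 -32.5000; 0.0000 -9.5000]
K = S⁻¹·BᵀPA = [0.0000 -0.8423; 0.0000 -1.9788]
A−BK = [0.0000 0.6107; 0.0000 0.5695]
AᵀP(A−BK) = [0.0000 0.0000; 0.0000 5.8257]
P' = Q + AᵀP(A−BK) = [13.0000 -2.0000; -2.0000 6.8257]
tr(P') = 19.8257


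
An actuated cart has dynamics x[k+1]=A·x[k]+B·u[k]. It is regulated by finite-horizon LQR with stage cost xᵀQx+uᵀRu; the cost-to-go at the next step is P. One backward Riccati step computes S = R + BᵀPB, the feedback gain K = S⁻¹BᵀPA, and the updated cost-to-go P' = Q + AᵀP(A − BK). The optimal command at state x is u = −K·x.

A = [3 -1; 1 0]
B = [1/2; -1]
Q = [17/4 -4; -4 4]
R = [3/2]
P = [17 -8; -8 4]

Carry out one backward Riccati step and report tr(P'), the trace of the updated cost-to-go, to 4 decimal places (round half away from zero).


21.8838

BᵀP = [16.5000 -8.0000]
S = R + BᵀPB = [3/2] + [16.2500] = [17.7500]
BᵀPA = [41.5000 -16.5000]
K = S⁻¹·BᵀPA = [2.3380 -0.9296]
A−BK = [1.8310 -0.5352; 3.3380 -0.9296]
AᵀP(A−BK) = [11.9718 -4.4225; -4.4225 1.6620]
P' = Q + AᵀP(A−BK) = [16.2218 -8.4225; -8.4225 5.6620]
tr(P') = 21.8838


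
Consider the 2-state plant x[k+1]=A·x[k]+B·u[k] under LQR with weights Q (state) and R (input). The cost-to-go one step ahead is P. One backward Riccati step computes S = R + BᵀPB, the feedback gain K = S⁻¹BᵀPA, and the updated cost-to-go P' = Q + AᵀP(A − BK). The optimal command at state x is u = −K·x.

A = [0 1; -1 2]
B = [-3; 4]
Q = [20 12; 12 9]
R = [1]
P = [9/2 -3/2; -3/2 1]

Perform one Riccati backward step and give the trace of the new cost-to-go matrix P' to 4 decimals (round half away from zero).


BᵀP = [-19.5000 8.5000]
S = R + BᵀPB = [1] + [92.5000] = [93.5000]
BᵀPA = [-8.5000 -2.5000]
K = S⁻¹·BᵀPA = [-0.0909 -0.0267]
A−BK = [-0.2727 0.9198; -0.6364 2.1070]
AᵀP(A−BK) = [0.2273 -0.7273; -0.7273 2.4332]
P' = Q + AᵀP(A−BK) = [20.2273 11.2727; 11.2727 11.4332]
tr(P') = 31.6604

31.6604


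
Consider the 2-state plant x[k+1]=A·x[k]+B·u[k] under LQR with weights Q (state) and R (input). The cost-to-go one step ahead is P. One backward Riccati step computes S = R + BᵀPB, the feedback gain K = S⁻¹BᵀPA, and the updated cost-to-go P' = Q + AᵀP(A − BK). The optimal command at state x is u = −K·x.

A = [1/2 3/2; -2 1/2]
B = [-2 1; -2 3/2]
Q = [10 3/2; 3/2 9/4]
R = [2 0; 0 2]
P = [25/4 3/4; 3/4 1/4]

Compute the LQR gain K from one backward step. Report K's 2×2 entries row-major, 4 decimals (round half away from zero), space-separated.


-0.1004 -0.5251 -0.0244 0.2439

BᵀP = [-14.0000 -2.0000; 7.3750 1.1250]
S = R + BᵀPB = [2 0; 0 2] + [32.0000 -17.0000; -17.0000 9.0625] = [34.0000 -17.0000; -17.0000 11.0625]
BᵀPA = [-3.0000 -22.0000; 1.4375 11.6250]
K = S⁻¹·BᵀPA = [-0.1004 -0.5251; -0.0244 0.2439]
A−BK = [0.3235 0.2059; -2.1643 -0.9161]
AᵀP(A−BK) = [0.7963 0.4491; 0.4491 0.8623]
P' = Q + AᵀP(A−BK) = [10.7963 1.9491; 1.9491 3.1123]
tr(P') = 13.9085


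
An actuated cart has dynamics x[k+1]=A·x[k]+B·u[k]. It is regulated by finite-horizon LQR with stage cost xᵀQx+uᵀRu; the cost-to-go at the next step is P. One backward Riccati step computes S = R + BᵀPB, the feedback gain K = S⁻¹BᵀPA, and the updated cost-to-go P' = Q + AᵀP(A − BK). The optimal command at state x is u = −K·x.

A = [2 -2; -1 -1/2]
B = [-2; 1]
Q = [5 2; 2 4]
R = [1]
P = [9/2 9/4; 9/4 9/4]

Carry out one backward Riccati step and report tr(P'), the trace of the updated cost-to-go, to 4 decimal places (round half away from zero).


15.5204

BᵀP = [-6.7500 -2.2500]
S = R + BᵀPB = [1] + [11.2500] = [12.2500]
BᵀPA = [-11.2500 14.6250]
K = S⁻¹·BᵀPA = [-0.9184 1.1939]
A−BK = [0.1633 0.3878; -0.0816 -1.6939]
AᵀP(A−BK) = [0.9184 -1.1939; -1.1939 5.6020]
P' = Q + AᵀP(A−BK) = [5.9184 0.8061; 0.8061 9.6020]
tr(P') = 15.5204


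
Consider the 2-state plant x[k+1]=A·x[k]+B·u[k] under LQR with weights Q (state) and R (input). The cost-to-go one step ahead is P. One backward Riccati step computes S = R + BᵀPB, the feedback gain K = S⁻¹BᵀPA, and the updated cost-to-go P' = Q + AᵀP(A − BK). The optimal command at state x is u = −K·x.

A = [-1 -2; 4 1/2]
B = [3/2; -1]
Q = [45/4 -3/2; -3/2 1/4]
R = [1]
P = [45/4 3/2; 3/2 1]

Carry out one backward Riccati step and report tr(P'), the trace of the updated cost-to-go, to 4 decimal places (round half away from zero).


BᵀP = [15.3750 1.2500]
S = R + BᵀPB = [1] + [21.8125] = [22.8125]
BᵀPA = [-10.3750 -30.1250]
K = S⁻¹·BᵀPA = [-0.4548 -1.3205]
A−BK = [-0.3178 -0.0192; 3.5452 -0.8205]
AᵀP(A−BK) = [10.5315 -1.9507; -1.9507 2.4685]
P' = Q + AᵀP(A−BK) = [21.7815 -3.4507; -3.4507 2.7185]
tr(P') = 24.5000

24.5000


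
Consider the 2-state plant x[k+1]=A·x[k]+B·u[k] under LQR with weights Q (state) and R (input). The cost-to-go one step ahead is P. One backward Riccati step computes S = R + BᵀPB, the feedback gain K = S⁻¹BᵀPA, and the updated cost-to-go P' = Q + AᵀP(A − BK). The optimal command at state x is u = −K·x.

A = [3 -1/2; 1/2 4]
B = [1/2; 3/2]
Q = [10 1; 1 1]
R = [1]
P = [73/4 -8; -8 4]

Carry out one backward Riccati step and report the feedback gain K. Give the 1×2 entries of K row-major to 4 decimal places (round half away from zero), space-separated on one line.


-2.9756 3.6829

BᵀP = [-2.8750 2.0000]
S = R + BᵀPB = [1] + [1.5625] = [2.5625]
BᵀPA = [-7.6250 9.4375]
K = S⁻¹·BᵀPA = [-2.9756 3.6829]
A−BK = [4.4878 -2.3415; 4.9634 -1.5244]
AᵀP(A−BK) = [118.5610 -85.2927; -85.2927 65.8049]
P' = Q + AᵀP(A−BK) = [128.5610 -84.2927; -84.2927 66.8049]
tr(P') = 195.3659


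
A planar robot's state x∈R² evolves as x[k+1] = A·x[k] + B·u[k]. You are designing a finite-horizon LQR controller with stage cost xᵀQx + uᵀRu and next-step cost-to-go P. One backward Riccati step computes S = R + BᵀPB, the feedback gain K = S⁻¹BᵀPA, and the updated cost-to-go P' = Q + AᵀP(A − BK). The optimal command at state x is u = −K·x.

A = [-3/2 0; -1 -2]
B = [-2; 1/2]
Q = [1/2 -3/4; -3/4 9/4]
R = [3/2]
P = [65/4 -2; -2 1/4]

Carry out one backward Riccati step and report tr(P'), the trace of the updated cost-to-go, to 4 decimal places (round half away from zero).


3.4471

BᵀP = [-33.5000 4.1250]
S = R + BᵀPB = [3/2] + [69.0625] = [70.5625]
BᵀPA = [46.1250 -8.2500]
K = S⁻¹·BᵀPA = [0.6537 -0.1169]
A−BK = [-0.1926 -0.2338; -1.3268 -1.9415]
AᵀP(A−BK) = [0.6617 -0.1072; -0.1072 0.0354]
P' = Q + AᵀP(A−BK) = [1.1617 -0.8572; -0.8572 2.2854]
tr(P') = 3.4471


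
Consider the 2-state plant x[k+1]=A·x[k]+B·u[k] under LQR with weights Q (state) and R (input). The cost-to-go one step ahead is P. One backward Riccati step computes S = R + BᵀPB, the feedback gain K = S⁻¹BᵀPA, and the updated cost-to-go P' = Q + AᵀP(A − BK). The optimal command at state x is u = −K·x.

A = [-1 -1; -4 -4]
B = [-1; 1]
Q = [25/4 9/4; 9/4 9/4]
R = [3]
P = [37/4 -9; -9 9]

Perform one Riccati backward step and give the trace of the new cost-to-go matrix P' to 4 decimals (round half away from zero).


23.7866

BᵀP = [-18.2500 18.0000]
S = R + BᵀPB = [3] + [36.2500] = [39.2500]
BᵀPA = [-53.7500 -53.7500]
K = S⁻¹·BᵀPA = [-1.3694 -1.3694]
A−BK = [-2.3694 -2.3694; -2.6306 -2.6306]
AᵀP(A−BK) = [7.6433 7.6433; 7.6433 7.6433]
P' = Q + AᵀP(A−BK) = [13.8933 9.8933; 9.8933 9.8933]
tr(P') = 23.7866


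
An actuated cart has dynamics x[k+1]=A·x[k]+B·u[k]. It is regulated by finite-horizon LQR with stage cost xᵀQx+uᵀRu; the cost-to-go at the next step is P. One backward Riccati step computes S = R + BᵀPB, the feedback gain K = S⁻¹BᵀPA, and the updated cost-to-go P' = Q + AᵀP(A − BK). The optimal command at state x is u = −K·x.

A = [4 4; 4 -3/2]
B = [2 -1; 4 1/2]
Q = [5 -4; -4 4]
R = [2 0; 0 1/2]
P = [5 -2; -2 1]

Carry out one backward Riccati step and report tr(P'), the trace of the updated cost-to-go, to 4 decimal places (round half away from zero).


BᵀP = [2.0000 0.0000; -6.0000 2.5000]
S = R + BᵀPB = [2 0; 0 1/2] + [4.0000 -2.0000; -2.0000 7.2500] = [6.0000 -2.0000; -2.0000 7.7500]
BᵀPA = [8.0000 8.0000; -14.0000 -27.7500]
K = S⁻¹·BᵀPA = [0.8000 0.1529; -1.6000 -3.5412]
A−BK = [0.8000 0.1529; 1.6000 -0.3412]
AᵀP(A−BK) = [3.2000 3.2000; 3.2000 6.7588]
P' = Q + AᵀP(A−BK) = [8.2000 -0.8000; -0.8000 10.7588]
tr(P') = 18.9588

18.9588


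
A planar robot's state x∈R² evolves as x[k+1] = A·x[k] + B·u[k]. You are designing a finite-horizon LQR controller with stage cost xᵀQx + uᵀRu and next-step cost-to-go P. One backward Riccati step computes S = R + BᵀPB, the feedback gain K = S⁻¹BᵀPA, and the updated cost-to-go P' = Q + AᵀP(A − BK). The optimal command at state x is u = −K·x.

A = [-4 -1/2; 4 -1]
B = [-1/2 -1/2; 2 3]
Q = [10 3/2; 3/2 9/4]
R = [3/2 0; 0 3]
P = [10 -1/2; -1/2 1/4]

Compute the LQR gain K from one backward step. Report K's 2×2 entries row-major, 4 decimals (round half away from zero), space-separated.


3.3020 0.3221 1.3691 0.0604

BᵀP = [-6.0000 0.7500; -6.5000 1.0000]
S = R + BᵀPB = [3/2 0; 0 3] + [4.5000 5.2500; 5.2500 6.2500] = [6.0000 5.2500; 5.2500 9.2500]
BᵀPA = [27.0000 2.2500; 30.0000 2.2500]
K = S⁻¹·BᵀPA = [3.3020 0.3221; 1.3691 0.0604]
A−BK = [-1.6644 -0.3087; -6.7114 -1.8255]
AᵀP(A−BK) = [49.7718 7.4899; 7.4899 1.3893]
P' = Q + AᵀP(A−BK) = [59.7718 8.9899; 8.9899 3.6393]
tr(P') = 63.4111


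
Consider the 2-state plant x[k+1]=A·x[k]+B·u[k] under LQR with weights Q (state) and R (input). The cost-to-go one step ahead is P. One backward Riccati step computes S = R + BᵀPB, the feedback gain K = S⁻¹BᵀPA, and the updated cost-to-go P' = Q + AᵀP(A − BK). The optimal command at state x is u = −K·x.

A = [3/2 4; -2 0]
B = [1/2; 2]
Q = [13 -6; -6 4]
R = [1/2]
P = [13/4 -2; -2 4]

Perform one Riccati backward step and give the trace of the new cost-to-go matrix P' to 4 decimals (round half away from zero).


74.3638

BᵀP = [-2.3750 7.0000]
S = R + BᵀPB = [1/2] + [12.8125] = [13.3125]
BᵀPA = [-17.5625 -9.5000]
K = S⁻¹·BᵀPA = [-1.3192 -0.7136]
A−BK = [2.1596 4.3568; 0.6385 1.4272]
AᵀP(A−BK) = [12.1432 22.9671; 22.9671 45.2207]
P' = Q + AᵀP(A−BK) = [25.1432 16.9671; 16.9671 49.2207]
tr(P') = 74.3638


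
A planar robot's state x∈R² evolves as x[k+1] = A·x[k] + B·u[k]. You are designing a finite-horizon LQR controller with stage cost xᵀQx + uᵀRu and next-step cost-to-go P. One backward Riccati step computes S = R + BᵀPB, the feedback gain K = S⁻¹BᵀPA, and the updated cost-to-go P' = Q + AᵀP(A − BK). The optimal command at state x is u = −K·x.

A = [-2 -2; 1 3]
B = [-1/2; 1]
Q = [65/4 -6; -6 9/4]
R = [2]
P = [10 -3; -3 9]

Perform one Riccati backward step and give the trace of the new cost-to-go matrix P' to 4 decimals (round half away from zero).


57.1970

BᵀP = [-8.0000 10.5000]
S = R + BᵀPB = [2] + [14.5000] = [16.5000]
BᵀPA = [26.5000 47.5000]
K = S⁻¹·BᵀPA = [1.6061 2.8788]
A−BK = [-1.1970 -0.5606; -0.6061 0.1212]
AᵀP(A−BK) = [18.4394 14.7121; 14.7121 20.2576]
P' = Q + AᵀP(A−BK) = [34.6894 8.7121; 8.7121 22.5076]
tr(P') = 57.1970


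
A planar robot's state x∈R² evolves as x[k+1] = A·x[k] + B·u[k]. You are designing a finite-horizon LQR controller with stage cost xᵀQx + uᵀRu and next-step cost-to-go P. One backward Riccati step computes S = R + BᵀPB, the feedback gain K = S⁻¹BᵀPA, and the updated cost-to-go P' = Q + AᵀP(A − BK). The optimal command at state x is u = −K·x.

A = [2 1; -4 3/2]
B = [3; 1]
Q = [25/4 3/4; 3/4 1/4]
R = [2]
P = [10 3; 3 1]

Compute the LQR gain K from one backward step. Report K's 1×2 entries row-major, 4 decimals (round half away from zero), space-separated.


BᵀP = [33.0000 10.0000]
S = R + BᵀPB = [2] + [109.0000] = [111.0000]
BᵀPA = [26.0000 48.0000]
K = S⁻¹·BᵀPA = [0.2342 0.4324]
A−BK = [1.2973 -0.2973; -4.2342 1.0676]
AᵀP(A−BK) = [1.9099 -0.2432; -0.2432 0.4932]
P' = Q + AᵀP(A−BK) = [8.1599 0.5068; 0.5068 0.7432]
tr(P') = 8.9032

0.2342 0.4324
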